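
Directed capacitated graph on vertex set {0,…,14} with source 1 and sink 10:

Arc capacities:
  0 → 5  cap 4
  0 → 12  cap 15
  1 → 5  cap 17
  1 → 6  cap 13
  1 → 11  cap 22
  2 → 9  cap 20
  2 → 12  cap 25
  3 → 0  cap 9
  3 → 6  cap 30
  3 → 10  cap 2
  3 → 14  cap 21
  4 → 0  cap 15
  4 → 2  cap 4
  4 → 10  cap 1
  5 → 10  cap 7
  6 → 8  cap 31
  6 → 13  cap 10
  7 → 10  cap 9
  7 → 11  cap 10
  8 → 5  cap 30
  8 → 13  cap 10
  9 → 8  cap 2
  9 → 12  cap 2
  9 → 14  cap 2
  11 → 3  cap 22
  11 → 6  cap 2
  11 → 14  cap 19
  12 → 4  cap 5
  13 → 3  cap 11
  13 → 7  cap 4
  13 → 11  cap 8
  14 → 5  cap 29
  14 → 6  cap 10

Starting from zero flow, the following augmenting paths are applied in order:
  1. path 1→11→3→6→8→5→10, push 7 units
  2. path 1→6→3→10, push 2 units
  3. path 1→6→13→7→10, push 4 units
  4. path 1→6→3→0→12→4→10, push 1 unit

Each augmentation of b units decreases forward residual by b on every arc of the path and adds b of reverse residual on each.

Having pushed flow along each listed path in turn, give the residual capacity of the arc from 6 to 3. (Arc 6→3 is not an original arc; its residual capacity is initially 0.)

after path 1 (1→11→3→6→8→5→10, push 7): res(6,3)=7
after path 2 (1→6→3→10, push 2): res(6,3)=5
after path 3 (1→6→13→7→10, push 4): res(6,3)=5
after path 4 (1→6→3→0→12→4→10, push 1): res(6,3)=4

Residual capacity of (6,3): 4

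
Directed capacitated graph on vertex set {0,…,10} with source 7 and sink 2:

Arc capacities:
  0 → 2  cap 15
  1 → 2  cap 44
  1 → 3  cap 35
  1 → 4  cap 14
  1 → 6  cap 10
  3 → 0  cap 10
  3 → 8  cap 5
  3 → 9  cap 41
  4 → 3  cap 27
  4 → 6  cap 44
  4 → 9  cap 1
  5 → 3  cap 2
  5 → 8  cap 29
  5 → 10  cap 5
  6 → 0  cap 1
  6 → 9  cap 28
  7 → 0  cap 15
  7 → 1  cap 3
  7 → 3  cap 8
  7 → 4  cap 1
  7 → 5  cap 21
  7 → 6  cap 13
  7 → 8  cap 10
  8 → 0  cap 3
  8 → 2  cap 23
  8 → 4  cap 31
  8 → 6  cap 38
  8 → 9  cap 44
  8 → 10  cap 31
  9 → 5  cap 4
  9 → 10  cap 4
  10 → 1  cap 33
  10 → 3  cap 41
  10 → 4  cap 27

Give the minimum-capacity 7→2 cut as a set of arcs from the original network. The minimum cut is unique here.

Min-cut arcs: {(0,2), (3,8), (7,1), (7,5), (7,8), (9,5), (9,10)} (total capacity 62)

augment #1: 7→0→2 push 15
augment #2: 7→1→2 push 3
augment #3: 7→8→2 push 10
augment #4: 7→3→8→2 push 5
augment #5: 7→5→8→2 push 8
augment #6: 7→5→10→1→2 push 5
augment #7: 7→3→9→10→1→2 push 3
augment #8: 7→4→9→10→1→2 push 1
augment #9: 7→5→8→10→1→2 push 8
augment #10: 7→6→9→5→8→10→1→2 push 4
max flow = 62; residual-reachable set from 7 gives S-side
cut edges (S→T): {(0,2), (3,8), (7,1), (7,5), (7,8), (9,5), (9,10)} total cap 62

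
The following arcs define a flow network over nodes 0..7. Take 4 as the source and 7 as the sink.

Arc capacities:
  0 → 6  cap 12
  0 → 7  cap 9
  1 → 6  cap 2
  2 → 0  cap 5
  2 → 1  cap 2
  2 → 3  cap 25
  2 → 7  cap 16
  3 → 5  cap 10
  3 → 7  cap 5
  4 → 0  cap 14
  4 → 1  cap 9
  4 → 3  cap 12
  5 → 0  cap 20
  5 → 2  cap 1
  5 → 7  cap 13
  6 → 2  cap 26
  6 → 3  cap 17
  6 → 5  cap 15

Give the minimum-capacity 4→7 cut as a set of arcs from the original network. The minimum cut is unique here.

Min-cut arcs: {(1,6), (4,0), (4,3)} (total capacity 28)

augment #1: 4→0→7 push 9
augment #2: 4→3→7 push 5
augment #3: 4→3→5→7 push 7
augment #4: 4→0→6→2→7 push 5
augment #5: 4→1→6→2→7 push 2
max flow = 28; residual-reachable set from 4 gives S-side
cut edges (S→T): {(1,6), (4,0), (4,3)} total cap 28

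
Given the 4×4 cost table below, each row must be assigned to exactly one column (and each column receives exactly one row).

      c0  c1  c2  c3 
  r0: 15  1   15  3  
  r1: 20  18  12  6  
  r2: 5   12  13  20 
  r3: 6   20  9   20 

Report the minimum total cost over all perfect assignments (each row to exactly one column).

optimal assignment: row0→col1 (cost 1), row1→col3 (cost 6), row2→col0 (cost 5), row3→col2 (cost 9)
total = 1 + 6 + 5 + 9 = 21

Minimum assignment cost: 21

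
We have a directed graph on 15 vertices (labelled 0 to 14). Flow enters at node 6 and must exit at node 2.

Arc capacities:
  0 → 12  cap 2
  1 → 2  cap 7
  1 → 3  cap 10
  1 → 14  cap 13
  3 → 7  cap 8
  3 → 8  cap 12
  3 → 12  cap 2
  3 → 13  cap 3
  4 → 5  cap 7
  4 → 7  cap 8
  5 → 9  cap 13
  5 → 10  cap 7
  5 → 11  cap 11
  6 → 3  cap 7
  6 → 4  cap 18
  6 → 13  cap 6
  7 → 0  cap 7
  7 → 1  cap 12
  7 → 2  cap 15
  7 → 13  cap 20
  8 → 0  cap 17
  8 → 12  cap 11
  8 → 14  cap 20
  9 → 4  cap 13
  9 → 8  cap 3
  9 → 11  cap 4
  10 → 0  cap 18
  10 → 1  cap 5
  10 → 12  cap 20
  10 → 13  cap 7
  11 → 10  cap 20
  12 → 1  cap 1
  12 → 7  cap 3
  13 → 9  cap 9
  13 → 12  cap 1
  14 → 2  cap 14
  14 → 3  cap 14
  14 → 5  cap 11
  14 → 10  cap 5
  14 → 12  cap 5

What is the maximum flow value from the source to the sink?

augment #1: 6→3→7→2 bottleneck 7, total now 7
augment #2: 6→4→7→2 bottleneck 8, total now 15
augment #3: 6→13→12→1→2 bottleneck 1, total now 16
augment #4: 6→4→5→10→1→2 bottleneck 5, total now 21
augment #5: 6→13→9→8→14→2 bottleneck 3, total now 24
augment #6: 6→4→5→10→12→7→1→2 bottleneck 1, total now 25
augment #7: 6→4→5→10→12→7→1→14→2 bottleneck 1, total now 26
augment #8: 6→13→9→11→10→12→7→1→14→2 bottleneck 1, total now 27

Maximum flow value: 27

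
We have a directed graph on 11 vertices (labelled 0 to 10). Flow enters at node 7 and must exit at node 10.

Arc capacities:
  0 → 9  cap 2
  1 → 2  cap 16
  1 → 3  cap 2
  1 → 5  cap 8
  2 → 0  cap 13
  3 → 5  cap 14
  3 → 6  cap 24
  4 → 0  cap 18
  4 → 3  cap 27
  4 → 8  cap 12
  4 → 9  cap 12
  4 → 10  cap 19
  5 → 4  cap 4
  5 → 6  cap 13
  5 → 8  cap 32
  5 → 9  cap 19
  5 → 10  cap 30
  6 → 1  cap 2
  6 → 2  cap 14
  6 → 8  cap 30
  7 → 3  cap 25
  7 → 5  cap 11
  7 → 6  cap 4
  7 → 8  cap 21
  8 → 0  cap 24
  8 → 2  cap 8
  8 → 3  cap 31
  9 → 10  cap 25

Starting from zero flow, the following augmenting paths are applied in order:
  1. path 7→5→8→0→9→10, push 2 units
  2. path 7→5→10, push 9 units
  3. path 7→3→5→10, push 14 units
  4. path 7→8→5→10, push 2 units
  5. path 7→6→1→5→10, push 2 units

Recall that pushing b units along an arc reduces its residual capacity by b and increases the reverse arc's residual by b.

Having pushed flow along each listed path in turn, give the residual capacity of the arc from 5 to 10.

Residual capacity of (5,10): 3

after path 1 (7→5→8→0→9→10, push 2): res(5,10)=30
after path 2 (7→5→10, push 9): res(5,10)=21
after path 3 (7→3→5→10, push 14): res(5,10)=7
after path 4 (7→8→5→10, push 2): res(5,10)=5
after path 5 (7→6→1→5→10, push 2): res(5,10)=3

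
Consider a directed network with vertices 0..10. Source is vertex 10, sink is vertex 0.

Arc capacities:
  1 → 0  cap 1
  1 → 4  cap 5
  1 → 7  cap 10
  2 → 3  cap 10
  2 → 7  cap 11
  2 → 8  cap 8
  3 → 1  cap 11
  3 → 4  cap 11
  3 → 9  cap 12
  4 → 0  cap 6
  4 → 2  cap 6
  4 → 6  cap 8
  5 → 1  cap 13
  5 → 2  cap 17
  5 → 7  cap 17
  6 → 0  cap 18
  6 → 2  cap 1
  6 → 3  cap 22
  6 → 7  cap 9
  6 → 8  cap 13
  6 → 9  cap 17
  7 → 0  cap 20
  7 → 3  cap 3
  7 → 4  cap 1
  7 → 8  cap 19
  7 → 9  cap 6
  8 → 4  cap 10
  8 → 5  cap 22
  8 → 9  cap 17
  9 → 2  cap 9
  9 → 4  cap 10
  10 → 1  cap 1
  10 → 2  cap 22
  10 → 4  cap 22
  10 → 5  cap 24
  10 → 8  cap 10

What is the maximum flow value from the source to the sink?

Maximum flow value: 35

augment #1: 10→1→0 bottleneck 1, total now 1
augment #2: 10→4→0 bottleneck 6, total now 7
augment #3: 10→2→7→0 bottleneck 11, total now 18
augment #4: 10→4→6→0 bottleneck 8, total now 26
augment #5: 10→5→7→0 bottleneck 9, total now 35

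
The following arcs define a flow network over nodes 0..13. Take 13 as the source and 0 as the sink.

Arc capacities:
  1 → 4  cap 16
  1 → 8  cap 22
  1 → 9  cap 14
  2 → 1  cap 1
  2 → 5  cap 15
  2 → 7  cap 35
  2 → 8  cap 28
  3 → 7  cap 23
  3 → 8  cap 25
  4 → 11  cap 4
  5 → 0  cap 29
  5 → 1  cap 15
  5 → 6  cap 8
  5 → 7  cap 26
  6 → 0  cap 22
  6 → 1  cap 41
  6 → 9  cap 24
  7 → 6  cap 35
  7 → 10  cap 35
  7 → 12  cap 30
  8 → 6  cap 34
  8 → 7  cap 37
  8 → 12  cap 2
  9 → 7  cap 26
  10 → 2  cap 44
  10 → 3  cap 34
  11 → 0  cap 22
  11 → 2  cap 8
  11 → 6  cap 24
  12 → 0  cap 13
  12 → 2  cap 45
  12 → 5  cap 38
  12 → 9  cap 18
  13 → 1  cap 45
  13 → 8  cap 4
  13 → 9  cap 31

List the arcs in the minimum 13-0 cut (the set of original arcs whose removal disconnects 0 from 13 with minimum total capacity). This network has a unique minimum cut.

augment #1: 13→8→6→0 push 4
augment #2: 13→1→4→11→0 push 4
augment #3: 13→1→8→6→0 push 18
augment #4: 13→1→8→12→0 push 2
augment #5: 13→9→7→12→0 push 11
augment #6: 13→9→7→12→5→0 push 15
augment #7: 13→1→8→7→12→5→0 push 2
max flow = 56; residual-reachable set from 13 gives S-side
cut edges (S→T): {(1,8), (4,11), (9,7), (13,8)} total cap 56

Min-cut arcs: {(1,8), (4,11), (9,7), (13,8)} (total capacity 56)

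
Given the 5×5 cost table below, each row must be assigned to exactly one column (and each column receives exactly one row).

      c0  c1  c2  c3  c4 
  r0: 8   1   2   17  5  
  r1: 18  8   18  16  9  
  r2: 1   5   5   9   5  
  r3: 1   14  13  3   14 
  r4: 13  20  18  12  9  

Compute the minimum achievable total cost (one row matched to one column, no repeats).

Minimum assignment cost: 23

optimal assignment: row0→col2 (cost 2), row1→col1 (cost 8), row2→col0 (cost 1), row3→col3 (cost 3), row4→col4 (cost 9)
total = 2 + 8 + 1 + 3 + 9 = 23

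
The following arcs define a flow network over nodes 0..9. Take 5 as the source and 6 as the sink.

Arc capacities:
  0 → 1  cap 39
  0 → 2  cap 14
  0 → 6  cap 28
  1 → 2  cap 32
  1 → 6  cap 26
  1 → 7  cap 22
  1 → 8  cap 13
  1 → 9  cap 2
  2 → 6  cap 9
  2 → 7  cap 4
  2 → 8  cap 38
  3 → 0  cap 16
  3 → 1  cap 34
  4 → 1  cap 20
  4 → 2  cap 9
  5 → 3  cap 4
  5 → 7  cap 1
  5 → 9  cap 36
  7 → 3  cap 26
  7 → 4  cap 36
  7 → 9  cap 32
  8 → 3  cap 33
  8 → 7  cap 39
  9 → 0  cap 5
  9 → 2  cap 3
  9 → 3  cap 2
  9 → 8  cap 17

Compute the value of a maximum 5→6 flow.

augment #1: 5→3→0→6 bottleneck 4, total now 4
augment #2: 5→9→0→6 bottleneck 5, total now 9
augment #3: 5→9→2→6 bottleneck 3, total now 12
augment #4: 5→7→3→0→6 bottleneck 1, total now 13
augment #5: 5→9→3→0→6 bottleneck 2, total now 15
augment #6: 5→9→8→3→0→6 bottleneck 9, total now 24
augment #7: 5→9→8→3→1→6 bottleneck 8, total now 32

Maximum flow value: 32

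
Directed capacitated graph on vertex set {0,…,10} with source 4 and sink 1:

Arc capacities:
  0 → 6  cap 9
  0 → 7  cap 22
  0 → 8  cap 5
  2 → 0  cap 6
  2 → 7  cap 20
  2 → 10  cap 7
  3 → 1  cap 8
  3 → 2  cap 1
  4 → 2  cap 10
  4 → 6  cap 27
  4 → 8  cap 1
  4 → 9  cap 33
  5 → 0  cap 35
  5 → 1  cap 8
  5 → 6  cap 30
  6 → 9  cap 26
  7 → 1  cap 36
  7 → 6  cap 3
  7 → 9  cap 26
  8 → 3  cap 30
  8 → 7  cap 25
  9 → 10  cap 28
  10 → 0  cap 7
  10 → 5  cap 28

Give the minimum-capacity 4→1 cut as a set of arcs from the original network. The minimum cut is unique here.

augment #1: 4→2→7→1 push 10
augment #2: 4→8→3→1 push 1
augment #3: 4→9→10→5→1 push 8
augment #4: 4→9→10→0→7→1 push 7
augment #5: 4→9→10→5→0→7→1 push 13
max flow = 39; residual-reachable set from 4 gives S-side
cut edges (S→T): {(4,2), (4,8), (9,10)} total cap 39

Min-cut arcs: {(4,2), (4,8), (9,10)} (total capacity 39)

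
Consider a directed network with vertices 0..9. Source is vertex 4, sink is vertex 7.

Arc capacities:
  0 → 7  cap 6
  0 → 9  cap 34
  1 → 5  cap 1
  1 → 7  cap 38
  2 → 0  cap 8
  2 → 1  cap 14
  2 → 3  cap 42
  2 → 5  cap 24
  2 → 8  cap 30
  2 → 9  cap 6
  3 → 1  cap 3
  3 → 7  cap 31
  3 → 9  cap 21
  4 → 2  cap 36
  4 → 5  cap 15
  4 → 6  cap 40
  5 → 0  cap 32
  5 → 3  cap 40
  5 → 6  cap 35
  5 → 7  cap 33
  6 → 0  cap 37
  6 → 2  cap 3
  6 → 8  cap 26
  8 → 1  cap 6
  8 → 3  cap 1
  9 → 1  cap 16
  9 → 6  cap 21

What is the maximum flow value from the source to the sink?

Maximum flow value: 83

augment #1: 4→5→7 bottleneck 15, total now 15
augment #2: 4→2→0→7 bottleneck 6, total now 21
augment #3: 4→2→1→7 bottleneck 14, total now 35
augment #4: 4→2→3→7 bottleneck 16, total now 51
augment #5: 4→6→2→3→7 bottleneck 3, total now 54
augment #6: 4→6→8→1→7 bottleneck 6, total now 60
augment #7: 4→6→8→3→7 bottleneck 1, total now 61
augment #8: 4→6→0→2→3→7 bottleneck 6, total now 67
augment #9: 4→6→0→9→1→7 bottleneck 16, total now 83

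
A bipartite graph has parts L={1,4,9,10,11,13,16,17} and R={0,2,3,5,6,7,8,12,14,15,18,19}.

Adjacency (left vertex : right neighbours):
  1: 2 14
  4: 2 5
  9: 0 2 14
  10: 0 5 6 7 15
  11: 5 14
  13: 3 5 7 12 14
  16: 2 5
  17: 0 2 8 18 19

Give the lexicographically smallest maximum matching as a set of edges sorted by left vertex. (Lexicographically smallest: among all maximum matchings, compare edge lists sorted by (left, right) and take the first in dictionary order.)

|M| = 7 (so the lex-smallest maximum matching has 7 edges)
process left vertices in ascending order; for each, take the smallest-labelled available neighbour that still permits 7 edges overall, or leave it unmatched if none does
lex-smallest matching: {1-2, 4-5, 9-0, 10-6, 11-14, 13-3, 17-8}

Lex-smallest maximum matching: {(1,2), (4,5), (9,0), (10,6), (11,14), (13,3), (17,8)}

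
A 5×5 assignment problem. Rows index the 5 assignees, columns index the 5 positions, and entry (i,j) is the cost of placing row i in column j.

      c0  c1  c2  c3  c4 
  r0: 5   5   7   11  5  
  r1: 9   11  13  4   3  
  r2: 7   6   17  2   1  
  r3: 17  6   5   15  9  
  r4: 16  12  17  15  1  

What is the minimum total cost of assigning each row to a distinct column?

optimal assignment: row0→col0 (cost 5), row1→col3 (cost 4), row2→col1 (cost 6), row3→col2 (cost 5), row4→col4 (cost 1)
total = 5 + 4 + 6 + 5 + 1 = 21

Minimum assignment cost: 21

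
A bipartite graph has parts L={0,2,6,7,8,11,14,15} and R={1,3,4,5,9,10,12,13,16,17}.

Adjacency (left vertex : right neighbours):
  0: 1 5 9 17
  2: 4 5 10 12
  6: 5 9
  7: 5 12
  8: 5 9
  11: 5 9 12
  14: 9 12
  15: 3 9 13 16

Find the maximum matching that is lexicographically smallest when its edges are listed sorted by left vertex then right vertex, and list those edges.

|M| = 6 (so the lex-smallest maximum matching has 6 edges)
process left vertices in ascending order; for each, take the smallest-labelled available neighbour that still permits 6 edges overall, or leave it unmatched if none does
lex-smallest matching: {0-1, 2-4, 6-5, 7-12, 8-9, 15-3}

Lex-smallest maximum matching: {(0,1), (2,4), (6,5), (7,12), (8,9), (15,3)}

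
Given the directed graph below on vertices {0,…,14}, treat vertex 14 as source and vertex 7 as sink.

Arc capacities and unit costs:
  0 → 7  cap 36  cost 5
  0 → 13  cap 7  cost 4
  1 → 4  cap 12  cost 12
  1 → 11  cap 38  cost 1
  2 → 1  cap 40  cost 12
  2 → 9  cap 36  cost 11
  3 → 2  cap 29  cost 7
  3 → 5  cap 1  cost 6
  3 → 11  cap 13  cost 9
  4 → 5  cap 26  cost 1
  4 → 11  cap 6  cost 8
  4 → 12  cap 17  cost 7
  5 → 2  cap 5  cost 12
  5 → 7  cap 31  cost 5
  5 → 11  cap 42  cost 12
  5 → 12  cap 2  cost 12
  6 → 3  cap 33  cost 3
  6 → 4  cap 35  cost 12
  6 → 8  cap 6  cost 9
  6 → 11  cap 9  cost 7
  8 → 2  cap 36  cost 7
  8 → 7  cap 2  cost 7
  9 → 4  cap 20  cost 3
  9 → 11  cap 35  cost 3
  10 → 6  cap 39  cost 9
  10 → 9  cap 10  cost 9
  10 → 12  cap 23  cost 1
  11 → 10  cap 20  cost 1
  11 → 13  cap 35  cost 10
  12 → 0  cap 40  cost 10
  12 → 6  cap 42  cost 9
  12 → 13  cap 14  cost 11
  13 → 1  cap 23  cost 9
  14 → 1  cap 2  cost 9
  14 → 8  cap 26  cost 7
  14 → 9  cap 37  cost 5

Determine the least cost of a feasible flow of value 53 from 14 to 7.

shortest-cost path #1: 14→8→7 push 2 @ unit cost 14 (adds 28)
shortest-cost path #2: 14→9→4→5→7 push 20 @ unit cost 14 (adds 280)
shortest-cost path #3: 14→9→11→10→12→0→7 push 17 @ unit cost 25 (adds 425)
shortest-cost path #4: 14→1→4→5→7 push 2 @ unit cost 27 (adds 54)
shortest-cost path #5: 14→8→2→1→4→5→7 push 4 @ unit cost 44 (adds 176)
shortest-cost path #6: 14→8→2→1→11→10→12→0→7 push 3 @ unit cost 44 (adds 132)
shortest-cost path #7: 14→8→2→1→4→12→0→7 push 5 @ unit cost 60 (adds 300)
total cost = 1395

Minimum cost for 53 units: 1395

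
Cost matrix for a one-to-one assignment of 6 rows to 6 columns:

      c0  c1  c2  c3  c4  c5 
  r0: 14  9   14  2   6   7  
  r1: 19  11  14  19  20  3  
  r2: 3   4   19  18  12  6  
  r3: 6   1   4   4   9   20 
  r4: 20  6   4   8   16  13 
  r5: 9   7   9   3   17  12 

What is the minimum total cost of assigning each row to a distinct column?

optimal assignment: row0→col4 (cost 6), row1→col5 (cost 3), row2→col0 (cost 3), row3→col1 (cost 1), row4→col2 (cost 4), row5→col3 (cost 3)
total = 6 + 3 + 3 + 1 + 4 + 3 = 20

Minimum assignment cost: 20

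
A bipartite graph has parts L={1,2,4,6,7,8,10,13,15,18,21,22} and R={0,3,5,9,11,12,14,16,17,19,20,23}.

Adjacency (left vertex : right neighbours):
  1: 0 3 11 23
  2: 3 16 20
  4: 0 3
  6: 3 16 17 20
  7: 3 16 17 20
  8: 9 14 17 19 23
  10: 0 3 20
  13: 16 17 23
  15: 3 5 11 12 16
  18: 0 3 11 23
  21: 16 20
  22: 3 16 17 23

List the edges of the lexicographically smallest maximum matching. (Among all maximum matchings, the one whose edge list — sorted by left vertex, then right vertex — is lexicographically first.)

|M| = 9 (so the lex-smallest maximum matching has 9 edges)
process left vertices in ascending order; for each, take the smallest-labelled available neighbour that still permits 9 edges overall, or leave it unmatched if none does
lex-smallest matching: {1-0, 2-3, 6-16, 7-17, 8-9, 10-20, 13-23, 15-5, 18-11}

Lex-smallest maximum matching: {(1,0), (2,3), (6,16), (7,17), (8,9), (10,20), (13,23), (15,5), (18,11)}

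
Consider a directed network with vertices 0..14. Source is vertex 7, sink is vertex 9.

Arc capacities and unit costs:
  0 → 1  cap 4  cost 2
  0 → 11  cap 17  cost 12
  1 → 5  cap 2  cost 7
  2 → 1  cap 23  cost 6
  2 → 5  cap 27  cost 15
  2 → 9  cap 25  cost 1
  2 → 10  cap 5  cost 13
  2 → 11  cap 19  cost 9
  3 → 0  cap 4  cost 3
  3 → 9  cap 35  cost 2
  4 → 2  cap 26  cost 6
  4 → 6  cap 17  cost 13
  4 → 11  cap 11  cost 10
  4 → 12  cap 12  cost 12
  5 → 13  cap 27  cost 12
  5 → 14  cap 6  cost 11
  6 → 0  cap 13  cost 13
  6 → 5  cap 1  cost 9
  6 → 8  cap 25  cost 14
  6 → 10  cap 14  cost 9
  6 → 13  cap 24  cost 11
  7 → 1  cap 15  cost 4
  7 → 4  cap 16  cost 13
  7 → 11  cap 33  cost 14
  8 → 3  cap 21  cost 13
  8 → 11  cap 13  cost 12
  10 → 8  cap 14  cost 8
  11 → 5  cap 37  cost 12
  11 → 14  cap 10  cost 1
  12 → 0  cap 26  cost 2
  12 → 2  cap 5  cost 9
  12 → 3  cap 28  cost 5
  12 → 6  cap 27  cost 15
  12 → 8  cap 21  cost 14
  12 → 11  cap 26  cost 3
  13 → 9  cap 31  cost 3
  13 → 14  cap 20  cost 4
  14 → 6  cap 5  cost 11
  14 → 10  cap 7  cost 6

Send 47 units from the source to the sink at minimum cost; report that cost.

shortest-cost path #1: 7→4→2→9 push 16 @ unit cost 20 (adds 320)
shortest-cost path #2: 7→1→5→13→9 push 2 @ unit cost 26 (adds 52)
shortest-cost path #3: 7→11→14→6→13→9 push 5 @ unit cost 40 (adds 200)
shortest-cost path #4: 7→11→5→13→9 push 24 @ unit cost 41 (adds 984)
total cost = 1556

Minimum cost for 47 units: 1556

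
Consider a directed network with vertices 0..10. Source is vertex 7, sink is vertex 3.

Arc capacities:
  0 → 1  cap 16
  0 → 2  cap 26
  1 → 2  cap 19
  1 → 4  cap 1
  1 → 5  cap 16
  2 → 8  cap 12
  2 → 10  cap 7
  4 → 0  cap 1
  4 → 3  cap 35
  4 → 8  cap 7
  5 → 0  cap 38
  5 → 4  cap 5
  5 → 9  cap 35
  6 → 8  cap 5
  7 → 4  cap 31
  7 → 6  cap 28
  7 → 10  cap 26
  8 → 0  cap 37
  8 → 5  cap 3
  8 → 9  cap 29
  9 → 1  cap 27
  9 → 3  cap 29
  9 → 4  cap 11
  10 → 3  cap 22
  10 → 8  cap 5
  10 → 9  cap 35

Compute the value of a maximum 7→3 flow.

augment #1: 7→4→3 bottleneck 31, total now 31
augment #2: 7→10→3 bottleneck 22, total now 53
augment #3: 7→10→9→3 bottleneck 4, total now 57
augment #4: 7→6→8→9→3 bottleneck 5, total now 62

Maximum flow value: 62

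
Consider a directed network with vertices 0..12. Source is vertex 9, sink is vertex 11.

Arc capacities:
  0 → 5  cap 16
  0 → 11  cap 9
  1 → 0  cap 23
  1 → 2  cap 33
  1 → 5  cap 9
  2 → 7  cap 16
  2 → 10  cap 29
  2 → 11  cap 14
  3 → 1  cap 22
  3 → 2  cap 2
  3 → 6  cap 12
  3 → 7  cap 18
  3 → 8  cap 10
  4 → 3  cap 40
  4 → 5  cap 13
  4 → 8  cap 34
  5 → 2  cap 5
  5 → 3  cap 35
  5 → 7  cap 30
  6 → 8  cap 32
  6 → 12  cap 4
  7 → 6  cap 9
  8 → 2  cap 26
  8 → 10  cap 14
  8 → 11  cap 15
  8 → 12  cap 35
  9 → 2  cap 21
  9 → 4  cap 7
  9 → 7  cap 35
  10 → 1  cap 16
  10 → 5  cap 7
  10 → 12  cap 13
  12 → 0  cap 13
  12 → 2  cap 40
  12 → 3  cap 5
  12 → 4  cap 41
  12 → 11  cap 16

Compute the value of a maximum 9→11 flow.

Maximum flow value: 37

augment #1: 9→2→11 bottleneck 14, total now 14
augment #2: 9→4→8→11 bottleneck 7, total now 21
augment #3: 9→2→10→12→11 bottleneck 7, total now 28
augment #4: 9→7→6→8→11 bottleneck 8, total now 36
augment #5: 9→7→6→12→11 bottleneck 1, total now 37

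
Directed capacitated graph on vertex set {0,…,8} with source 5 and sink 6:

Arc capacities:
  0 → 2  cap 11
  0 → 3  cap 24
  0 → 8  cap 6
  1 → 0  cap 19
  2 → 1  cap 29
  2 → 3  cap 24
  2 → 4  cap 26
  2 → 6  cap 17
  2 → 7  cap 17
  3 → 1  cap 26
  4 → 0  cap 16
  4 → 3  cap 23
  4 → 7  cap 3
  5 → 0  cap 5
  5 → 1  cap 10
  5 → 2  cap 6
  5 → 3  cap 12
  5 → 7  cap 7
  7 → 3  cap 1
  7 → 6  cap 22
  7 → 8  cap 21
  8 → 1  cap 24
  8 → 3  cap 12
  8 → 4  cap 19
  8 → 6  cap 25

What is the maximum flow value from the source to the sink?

Maximum flow value: 30

augment #1: 5→2→6 bottleneck 6, total now 6
augment #2: 5→7→6 bottleneck 7, total now 13
augment #3: 5→0→2→6 bottleneck 5, total now 18
augment #4: 5→1→0→2→6 bottleneck 6, total now 24
augment #5: 5→1→0→8→6 bottleneck 4, total now 28
augment #6: 5→3→1→0→8→6 bottleneck 2, total now 30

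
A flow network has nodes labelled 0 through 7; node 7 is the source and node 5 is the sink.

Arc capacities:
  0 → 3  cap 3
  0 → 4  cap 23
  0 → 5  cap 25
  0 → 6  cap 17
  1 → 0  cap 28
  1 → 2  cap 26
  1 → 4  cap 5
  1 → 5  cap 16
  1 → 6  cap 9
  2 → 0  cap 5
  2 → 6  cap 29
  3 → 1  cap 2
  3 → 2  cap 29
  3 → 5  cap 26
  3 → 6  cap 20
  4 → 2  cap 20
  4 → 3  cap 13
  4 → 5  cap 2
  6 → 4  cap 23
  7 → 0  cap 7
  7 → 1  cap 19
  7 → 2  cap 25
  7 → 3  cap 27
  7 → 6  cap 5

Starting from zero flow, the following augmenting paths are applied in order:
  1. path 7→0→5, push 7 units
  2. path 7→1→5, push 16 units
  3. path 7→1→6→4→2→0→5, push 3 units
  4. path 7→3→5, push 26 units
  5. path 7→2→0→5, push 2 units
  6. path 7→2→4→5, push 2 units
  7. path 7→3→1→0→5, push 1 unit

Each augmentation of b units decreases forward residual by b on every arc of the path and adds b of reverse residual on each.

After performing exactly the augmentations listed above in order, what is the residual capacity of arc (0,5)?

after path 1 (7→0→5, push 7): res(0,5)=18
after path 2 (7→1→5, push 16): res(0,5)=18
after path 3 (7→1→6→4→2→0→5, push 3): res(0,5)=15
after path 4 (7→3→5, push 26): res(0,5)=15
after path 5 (7→2→0→5, push 2): res(0,5)=13
after path 6 (7→2→4→5, push 2): res(0,5)=13
after path 7 (7→3→1→0→5, push 1): res(0,5)=12

Residual capacity of (0,5): 12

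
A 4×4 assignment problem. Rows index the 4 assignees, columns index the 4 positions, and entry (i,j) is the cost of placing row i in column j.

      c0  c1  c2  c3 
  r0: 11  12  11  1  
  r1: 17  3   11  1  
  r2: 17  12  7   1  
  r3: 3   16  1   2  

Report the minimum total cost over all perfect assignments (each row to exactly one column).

Minimum assignment cost: 14

optimal assignment: row0→col3 (cost 1), row1→col1 (cost 3), row2→col2 (cost 7), row3→col0 (cost 3)
total = 1 + 3 + 7 + 3 = 14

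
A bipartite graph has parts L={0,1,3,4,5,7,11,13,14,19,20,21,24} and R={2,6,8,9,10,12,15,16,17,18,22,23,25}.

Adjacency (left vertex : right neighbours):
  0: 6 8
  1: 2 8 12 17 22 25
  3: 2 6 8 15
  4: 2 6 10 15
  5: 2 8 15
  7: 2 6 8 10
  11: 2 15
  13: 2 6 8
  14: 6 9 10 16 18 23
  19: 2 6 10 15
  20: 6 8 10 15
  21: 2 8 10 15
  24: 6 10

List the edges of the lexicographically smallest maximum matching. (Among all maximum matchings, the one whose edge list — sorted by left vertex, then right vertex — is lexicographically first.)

Lex-smallest maximum matching: {(0,6), (1,12), (3,2), (4,10), (5,8), (11,15), (14,9)}

|M| = 7 (so the lex-smallest maximum matching has 7 edges)
process left vertices in ascending order; for each, take the smallest-labelled available neighbour that still permits 7 edges overall, or leave it unmatched if none does
lex-smallest matching: {0-6, 1-12, 3-2, 4-10, 5-8, 11-15, 14-9}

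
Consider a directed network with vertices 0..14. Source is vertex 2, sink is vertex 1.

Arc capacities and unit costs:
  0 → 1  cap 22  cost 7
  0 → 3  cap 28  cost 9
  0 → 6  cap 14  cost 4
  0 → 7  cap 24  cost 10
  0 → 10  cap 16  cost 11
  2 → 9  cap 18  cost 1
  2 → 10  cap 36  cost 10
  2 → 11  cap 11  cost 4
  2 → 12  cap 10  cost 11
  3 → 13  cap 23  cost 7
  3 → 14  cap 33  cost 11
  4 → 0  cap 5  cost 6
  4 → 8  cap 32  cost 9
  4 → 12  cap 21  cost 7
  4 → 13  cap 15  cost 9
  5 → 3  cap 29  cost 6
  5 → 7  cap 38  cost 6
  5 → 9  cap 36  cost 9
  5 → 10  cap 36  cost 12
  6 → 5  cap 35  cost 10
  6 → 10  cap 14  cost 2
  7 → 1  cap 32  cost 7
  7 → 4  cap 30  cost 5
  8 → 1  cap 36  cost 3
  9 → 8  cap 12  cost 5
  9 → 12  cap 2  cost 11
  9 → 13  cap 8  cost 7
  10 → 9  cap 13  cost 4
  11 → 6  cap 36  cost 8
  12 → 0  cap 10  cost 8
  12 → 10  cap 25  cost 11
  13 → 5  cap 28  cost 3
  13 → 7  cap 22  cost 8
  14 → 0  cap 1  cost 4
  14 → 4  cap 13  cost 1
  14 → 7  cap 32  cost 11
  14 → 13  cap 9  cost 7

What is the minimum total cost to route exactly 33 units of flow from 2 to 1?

Minimum cost for 33 units: 681

shortest-cost path #1: 2→9→8→1 push 12 @ unit cost 9 (adds 108)
shortest-cost path #2: 2→9→13→7→1 push 6 @ unit cost 23 (adds 138)
shortest-cost path #3: 2→12→0→1 push 10 @ unit cost 26 (adds 260)
shortest-cost path #4: 2→11→6→5→7→1 push 5 @ unit cost 35 (adds 175)
total cost = 681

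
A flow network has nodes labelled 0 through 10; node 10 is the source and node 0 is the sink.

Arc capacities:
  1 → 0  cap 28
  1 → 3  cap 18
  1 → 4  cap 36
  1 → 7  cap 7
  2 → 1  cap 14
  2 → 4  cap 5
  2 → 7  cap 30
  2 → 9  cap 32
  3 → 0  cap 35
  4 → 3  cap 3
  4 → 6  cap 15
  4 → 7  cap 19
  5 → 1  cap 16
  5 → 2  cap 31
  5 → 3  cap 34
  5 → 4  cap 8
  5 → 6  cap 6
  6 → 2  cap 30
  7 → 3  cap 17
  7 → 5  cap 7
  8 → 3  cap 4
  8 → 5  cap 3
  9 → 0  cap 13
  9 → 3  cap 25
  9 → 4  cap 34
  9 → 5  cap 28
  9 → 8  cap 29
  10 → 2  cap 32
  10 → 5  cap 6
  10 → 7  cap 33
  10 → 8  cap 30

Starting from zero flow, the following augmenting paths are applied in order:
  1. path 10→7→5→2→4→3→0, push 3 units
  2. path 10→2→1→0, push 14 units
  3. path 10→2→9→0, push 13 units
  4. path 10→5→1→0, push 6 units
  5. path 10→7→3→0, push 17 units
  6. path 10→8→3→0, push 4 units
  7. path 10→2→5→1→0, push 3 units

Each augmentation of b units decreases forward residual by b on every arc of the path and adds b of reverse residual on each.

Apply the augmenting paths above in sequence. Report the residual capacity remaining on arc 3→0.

after path 1 (10→7→5→2→4→3→0, push 3): res(3,0)=32
after path 2 (10→2→1→0, push 14): res(3,0)=32
after path 3 (10→2→9→0, push 13): res(3,0)=32
after path 4 (10→5→1→0, push 6): res(3,0)=32
after path 5 (10→7→3→0, push 17): res(3,0)=15
after path 6 (10→8→3→0, push 4): res(3,0)=11
after path 7 (10→2→5→1→0, push 3): res(3,0)=11

Residual capacity of (3,0): 11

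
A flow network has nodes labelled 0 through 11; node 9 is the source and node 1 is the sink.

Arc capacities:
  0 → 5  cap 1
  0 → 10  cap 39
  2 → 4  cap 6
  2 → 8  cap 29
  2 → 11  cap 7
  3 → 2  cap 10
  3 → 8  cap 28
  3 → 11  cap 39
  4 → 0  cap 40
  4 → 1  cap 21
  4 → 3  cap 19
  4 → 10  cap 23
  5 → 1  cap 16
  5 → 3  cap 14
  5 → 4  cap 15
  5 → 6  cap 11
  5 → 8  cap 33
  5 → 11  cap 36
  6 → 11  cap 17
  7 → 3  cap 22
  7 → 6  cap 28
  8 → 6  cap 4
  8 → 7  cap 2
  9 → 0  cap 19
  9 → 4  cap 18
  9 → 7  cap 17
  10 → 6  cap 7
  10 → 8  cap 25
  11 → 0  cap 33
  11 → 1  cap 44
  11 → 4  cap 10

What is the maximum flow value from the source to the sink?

Maximum flow value: 49

augment #1: 9→4→1 bottleneck 18, total now 18
augment #2: 9→0→5→1 bottleneck 1, total now 19
augment #3: 9→7→3→11→1 bottleneck 17, total now 36
augment #4: 9→0→10→6→11→1 bottleneck 7, total now 43
augment #5: 9→0→10→8→6→11→1 bottleneck 4, total now 47
augment #6: 9→0→10→8→7→3→11→1 bottleneck 2, total now 49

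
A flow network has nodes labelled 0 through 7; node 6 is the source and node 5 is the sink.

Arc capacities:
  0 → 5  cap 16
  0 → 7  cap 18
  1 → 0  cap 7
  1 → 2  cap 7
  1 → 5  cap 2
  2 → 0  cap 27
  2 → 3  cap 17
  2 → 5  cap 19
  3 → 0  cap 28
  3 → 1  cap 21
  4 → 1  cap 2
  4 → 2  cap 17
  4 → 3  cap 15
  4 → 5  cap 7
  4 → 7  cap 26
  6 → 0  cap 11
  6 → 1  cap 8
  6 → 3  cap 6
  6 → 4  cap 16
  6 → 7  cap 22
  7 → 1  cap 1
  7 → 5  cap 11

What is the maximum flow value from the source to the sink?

Maximum flow value: 52

augment #1: 6→0→5 bottleneck 11, total now 11
augment #2: 6→1→5 bottleneck 2, total now 13
augment #3: 6→4→5 bottleneck 7, total now 20
augment #4: 6→7→5 bottleneck 11, total now 31
augment #5: 6→1→0→5 bottleneck 5, total now 36
augment #6: 6→1→2→5 bottleneck 1, total now 37
augment #7: 6→4→2→5 bottleneck 9, total now 46
augment #8: 6→3→1→2→5 bottleneck 6, total now 52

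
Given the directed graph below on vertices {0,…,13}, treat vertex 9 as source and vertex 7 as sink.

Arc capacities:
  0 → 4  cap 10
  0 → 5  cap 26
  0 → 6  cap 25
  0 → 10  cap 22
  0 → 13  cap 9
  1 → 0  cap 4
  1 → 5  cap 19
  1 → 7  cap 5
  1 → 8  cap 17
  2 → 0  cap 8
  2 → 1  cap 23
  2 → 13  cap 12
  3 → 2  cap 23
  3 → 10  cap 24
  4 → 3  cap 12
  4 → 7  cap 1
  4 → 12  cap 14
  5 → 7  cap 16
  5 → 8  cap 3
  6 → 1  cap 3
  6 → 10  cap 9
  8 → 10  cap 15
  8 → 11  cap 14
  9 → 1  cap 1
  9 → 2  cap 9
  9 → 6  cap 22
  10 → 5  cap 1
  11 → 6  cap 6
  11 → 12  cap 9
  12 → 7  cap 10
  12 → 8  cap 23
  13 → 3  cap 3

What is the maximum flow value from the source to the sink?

augment #1: 9→1→7 bottleneck 1, total now 1
augment #2: 9→2→1→7 bottleneck 4, total now 5
augment #3: 9→2→0→4→7 bottleneck 1, total now 6
augment #4: 9→2→0→5→7 bottleneck 4, total now 10
augment #5: 9→6→1→5→7 bottleneck 3, total now 13
augment #6: 9→6→10→5→7 bottleneck 1, total now 14

Maximum flow value: 14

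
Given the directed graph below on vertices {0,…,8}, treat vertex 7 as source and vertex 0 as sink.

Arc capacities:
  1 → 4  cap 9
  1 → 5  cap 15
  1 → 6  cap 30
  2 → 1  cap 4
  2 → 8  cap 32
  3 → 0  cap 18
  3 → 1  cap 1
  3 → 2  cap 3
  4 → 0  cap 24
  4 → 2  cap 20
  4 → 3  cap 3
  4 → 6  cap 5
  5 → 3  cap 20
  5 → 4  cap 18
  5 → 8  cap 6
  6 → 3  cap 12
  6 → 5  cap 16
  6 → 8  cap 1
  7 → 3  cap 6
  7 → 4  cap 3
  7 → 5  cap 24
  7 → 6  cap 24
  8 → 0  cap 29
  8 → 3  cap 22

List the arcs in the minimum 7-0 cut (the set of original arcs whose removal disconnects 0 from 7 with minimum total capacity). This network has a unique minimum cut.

augment #1: 7→3→0 push 6
augment #2: 7→4→0 push 3
augment #3: 7→5→3→0 push 12
augment #4: 7→5→4→0 push 12
augment #5: 7→6→8→0 push 1
augment #6: 7→6→5→4→0 push 6
augment #7: 7→6→5→8→0 push 6
augment #8: 7→6→3→1→4→0 push 1
augment #9: 7→6→3→2→8→0 push 3
max flow = 50; residual-reachable set from 7 gives S-side
cut edges (S→T): {(3,0), (3,1), (3,2), (5,4), (5,8), (6,8), (7,4)} total cap 50

Min-cut arcs: {(3,0), (3,1), (3,2), (5,4), (5,8), (6,8), (7,4)} (total capacity 50)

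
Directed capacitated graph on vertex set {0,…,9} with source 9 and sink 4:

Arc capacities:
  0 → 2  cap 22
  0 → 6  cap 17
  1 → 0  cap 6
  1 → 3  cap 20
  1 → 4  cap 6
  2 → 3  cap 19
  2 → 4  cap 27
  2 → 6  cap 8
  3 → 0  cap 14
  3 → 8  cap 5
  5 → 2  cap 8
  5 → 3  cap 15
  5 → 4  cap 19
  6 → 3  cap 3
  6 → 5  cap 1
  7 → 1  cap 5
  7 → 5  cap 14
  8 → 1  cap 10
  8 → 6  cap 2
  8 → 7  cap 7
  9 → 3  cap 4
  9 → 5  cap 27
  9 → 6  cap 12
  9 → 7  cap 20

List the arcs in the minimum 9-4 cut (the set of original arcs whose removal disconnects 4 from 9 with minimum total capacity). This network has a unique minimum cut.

augment #1: 9→5→4 push 19
augment #2: 9→5→2→4 push 8
augment #3: 9→7→1→4 push 5
augment #4: 9→3→0→2→4 push 4
augment #5: 9→6→3→0→2→4 push 3
augment #6: 9→6→5→3→0→2→4 push 1
augment #7: 9→7→5→3→0→2→4 push 6
augment #8: 9→7→5→3→8→1→4 push 1
augment #9: 9→7→5→3→8→1→0→2→4 push 4
max flow = 51; residual-reachable set from 9 gives S-side
cut edges (S→T): {(3,0), (3,8), (5,2), (5,4), (7,1)} total cap 51

Min-cut arcs: {(3,0), (3,8), (5,2), (5,4), (7,1)} (total capacity 51)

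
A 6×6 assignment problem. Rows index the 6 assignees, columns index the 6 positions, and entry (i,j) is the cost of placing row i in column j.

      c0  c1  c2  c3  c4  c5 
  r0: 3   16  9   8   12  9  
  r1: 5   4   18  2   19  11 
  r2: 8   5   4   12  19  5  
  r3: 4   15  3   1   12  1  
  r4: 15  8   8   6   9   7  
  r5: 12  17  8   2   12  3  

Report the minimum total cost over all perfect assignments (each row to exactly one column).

optimal assignment: row0→col0 (cost 3), row1→col1 (cost 4), row2→col2 (cost 4), row3→col5 (cost 1), row4→col4 (cost 9), row5→col3 (cost 2)
total = 3 + 4 + 4 + 1 + 9 + 2 = 23

Minimum assignment cost: 23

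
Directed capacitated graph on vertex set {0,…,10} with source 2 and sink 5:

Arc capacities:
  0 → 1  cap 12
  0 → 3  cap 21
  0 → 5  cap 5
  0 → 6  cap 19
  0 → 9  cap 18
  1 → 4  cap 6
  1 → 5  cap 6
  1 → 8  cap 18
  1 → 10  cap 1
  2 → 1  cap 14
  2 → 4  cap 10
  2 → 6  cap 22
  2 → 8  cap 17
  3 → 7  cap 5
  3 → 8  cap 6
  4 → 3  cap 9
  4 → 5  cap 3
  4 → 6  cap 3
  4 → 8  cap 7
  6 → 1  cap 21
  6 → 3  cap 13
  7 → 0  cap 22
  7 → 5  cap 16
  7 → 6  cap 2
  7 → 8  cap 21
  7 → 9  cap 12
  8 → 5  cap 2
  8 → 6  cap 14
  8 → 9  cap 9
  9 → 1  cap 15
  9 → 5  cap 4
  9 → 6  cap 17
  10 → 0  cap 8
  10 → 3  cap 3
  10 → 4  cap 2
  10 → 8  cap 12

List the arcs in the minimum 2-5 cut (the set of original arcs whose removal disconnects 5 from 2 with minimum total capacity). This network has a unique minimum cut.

augment #1: 2→1→5 push 6
augment #2: 2→4→5 push 3
augment #3: 2→8→5 push 2
augment #4: 2→8→9→5 push 4
augment #5: 2→1→10→0→5 push 1
augment #6: 2→4→3→7→5 push 5
max flow = 21; residual-reachable set from 2 gives S-side
cut edges (S→T): {(1,5), (1,10), (3,7), (4,5), (8,5), (9,5)} total cap 21

Min-cut arcs: {(1,5), (1,10), (3,7), (4,5), (8,5), (9,5)} (total capacity 21)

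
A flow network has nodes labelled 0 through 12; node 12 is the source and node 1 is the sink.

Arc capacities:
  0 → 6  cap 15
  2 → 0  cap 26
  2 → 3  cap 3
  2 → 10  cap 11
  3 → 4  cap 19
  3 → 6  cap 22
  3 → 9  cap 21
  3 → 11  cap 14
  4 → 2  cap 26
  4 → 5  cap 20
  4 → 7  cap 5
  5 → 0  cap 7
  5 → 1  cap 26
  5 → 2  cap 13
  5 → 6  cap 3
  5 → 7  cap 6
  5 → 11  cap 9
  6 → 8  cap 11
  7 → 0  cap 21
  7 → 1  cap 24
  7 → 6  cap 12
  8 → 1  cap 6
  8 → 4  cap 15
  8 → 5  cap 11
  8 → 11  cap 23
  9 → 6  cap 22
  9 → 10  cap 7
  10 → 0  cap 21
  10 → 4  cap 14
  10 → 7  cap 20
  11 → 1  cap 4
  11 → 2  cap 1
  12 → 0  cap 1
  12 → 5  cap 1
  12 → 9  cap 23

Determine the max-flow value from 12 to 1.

augment #1: 12→5→1 bottleneck 1, total now 1
augment #2: 12→0→6→8→1 bottleneck 1, total now 2
augment #3: 12→9→6→8→1 bottleneck 5, total now 7
augment #4: 12→9→10→7→1 bottleneck 7, total now 14
augment #5: 12→9→6→8→5→1 bottleneck 5, total now 19

Maximum flow value: 19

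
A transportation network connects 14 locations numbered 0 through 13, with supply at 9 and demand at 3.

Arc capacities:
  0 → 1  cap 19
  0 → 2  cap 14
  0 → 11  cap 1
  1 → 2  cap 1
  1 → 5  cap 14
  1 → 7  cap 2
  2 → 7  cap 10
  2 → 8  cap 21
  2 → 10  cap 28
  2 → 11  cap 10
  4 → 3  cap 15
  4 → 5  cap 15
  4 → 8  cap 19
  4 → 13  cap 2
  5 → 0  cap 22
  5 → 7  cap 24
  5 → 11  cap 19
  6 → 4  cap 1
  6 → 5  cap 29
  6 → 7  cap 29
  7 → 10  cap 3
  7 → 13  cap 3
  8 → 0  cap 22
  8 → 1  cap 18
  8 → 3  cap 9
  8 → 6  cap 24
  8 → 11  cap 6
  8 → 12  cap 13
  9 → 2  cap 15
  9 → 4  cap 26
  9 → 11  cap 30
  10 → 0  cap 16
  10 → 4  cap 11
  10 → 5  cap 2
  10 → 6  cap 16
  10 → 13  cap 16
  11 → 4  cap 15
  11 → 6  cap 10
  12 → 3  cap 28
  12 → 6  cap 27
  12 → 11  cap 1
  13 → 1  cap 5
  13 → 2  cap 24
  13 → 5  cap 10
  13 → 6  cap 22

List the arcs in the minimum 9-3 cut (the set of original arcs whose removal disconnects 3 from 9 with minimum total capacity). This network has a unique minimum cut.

augment #1: 9→4→3 push 15
augment #2: 9→2→8→3 push 9
augment #3: 9→2→8→12→3 push 6
augment #4: 9→4→8→12→3 push 7
max flow = 37; residual-reachable set from 9 gives S-side
cut edges (S→T): {(4,3), (8,3), (8,12)} total cap 37

Min-cut arcs: {(4,3), (8,3), (8,12)} (total capacity 37)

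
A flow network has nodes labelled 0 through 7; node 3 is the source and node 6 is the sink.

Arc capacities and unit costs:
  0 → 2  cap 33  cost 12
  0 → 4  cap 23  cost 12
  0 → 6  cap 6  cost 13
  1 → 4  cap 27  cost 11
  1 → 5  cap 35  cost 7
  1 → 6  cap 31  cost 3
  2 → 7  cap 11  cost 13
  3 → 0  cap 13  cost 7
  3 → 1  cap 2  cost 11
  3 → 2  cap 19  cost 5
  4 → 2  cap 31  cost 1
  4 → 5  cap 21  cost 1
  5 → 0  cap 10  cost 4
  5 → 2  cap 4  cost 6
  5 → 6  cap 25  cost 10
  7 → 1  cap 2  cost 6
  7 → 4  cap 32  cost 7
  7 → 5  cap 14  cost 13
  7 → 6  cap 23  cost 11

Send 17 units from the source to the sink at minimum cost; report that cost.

Minimum cost for 17 units: 405

shortest-cost path #1: 3→1→6 push 2 @ unit cost 14 (adds 28)
shortest-cost path #2: 3→0→6 push 6 @ unit cost 20 (adds 120)
shortest-cost path #3: 3→2→7→1→6 push 2 @ unit cost 27 (adds 54)
shortest-cost path #4: 3→2→7→6 push 7 @ unit cost 29 (adds 203)
total cost = 405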